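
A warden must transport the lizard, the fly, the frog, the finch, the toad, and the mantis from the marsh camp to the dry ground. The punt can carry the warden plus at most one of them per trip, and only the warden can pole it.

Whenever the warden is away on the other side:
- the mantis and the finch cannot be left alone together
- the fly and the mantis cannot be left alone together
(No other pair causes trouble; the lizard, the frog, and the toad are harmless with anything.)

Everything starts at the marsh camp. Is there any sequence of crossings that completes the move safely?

Yes

1. Warden goes to the dry ground with the mantis.  [the marsh camp: the finch, the fly, the frog, the lizard, the toad | the dry ground: the mantis]
2. Warden goes back to the marsh camp alone.  [the marsh camp: the finch, the fly, the frog, the lizard, the toad | the dry ground: the mantis]
3. Warden goes to the dry ground with the lizard.  [the marsh camp: the finch, the fly, the frog, the toad | the dry ground: the lizard, the mantis]
4. Warden goes back to the marsh camp alone.  [the marsh camp: the finch, the fly, the frog, the toad | the dry ground: the lizard, the mantis]
5. Warden goes to the dry ground with the fly.  [the marsh camp: the finch, the frog, the toad | the dry ground: the fly, the lizard, the mantis]
6. Warden goes back to the marsh camp with the mantis.  [the marsh camp: the finch, the frog, the mantis, the toad | the dry ground: the fly, the lizard]
7. Warden goes to the dry ground with the finch.  [the marsh camp: the frog, the mantis, the toad | the dry ground: the finch, the fly, the lizard]
8. Warden goes back to the marsh camp alone.  [the marsh camp: the frog, the mantis, the toad | the dry ground: the finch, the fly, the lizard]
9. Warden goes to the dry ground with the frog.  [the marsh camp: the mantis, the toad | the dry ground: the finch, the fly, the frog, the lizard]
10. Warden goes back to the marsh camp alone.  [the marsh camp: the mantis, the toad | the dry ground: the finch, the fly, the frog, the lizard]
11. Warden goes to the dry ground with the toad.  [the marsh camp: the mantis | the dry ground: the finch, the fly, the frog, the lizard, the toad]
12. Warden goes back to the marsh camp alone.  [the marsh camp: the mantis | the dry ground: the finch, the fly, the frog, the lizard, the toad]
13. Warden goes to the dry ground with the mantis.  [the marsh camp: — | the dry ground: the finch, the fly, the frog, the lizard, the mantis, the toad]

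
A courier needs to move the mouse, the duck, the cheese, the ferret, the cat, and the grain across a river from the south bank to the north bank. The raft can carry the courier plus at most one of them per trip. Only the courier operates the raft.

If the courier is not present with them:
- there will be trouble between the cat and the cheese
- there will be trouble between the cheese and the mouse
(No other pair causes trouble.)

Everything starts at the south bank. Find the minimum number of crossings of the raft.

Counting alone: the courier can take at most 1 across per trip to the north bank, so moving all 6 needs at least 6 loaded trips out, with a return between consecutive ones — at least 11 crossings.
The safety rule pushes this higher. Following every safe sequence of crossings, the most of the 6 that can be at the north bank as the raft arrives there on crossing 11 is 5 — never all 6.
So no plan with fewer than 13 crossings exists, and this one achieves 13:
1. Courier goes to the north bank with the cheese.
2. Courier goes back to the south bank alone.
3. Courier goes to the north bank with the mouse.
4. Courier goes back to the south bank with the cheese.
5. Courier goes to the north bank with the cat.
6. Courier goes back to the south bank alone.
7. Courier goes to the north bank with the duck.
8. Courier goes back to the south bank alone.
9. Courier goes to the north bank with the ferret.
10. Courier goes back to the south bank alone.
11. Courier goes to the north bank with the grain.
12. Courier goes back to the south bank alone.
13. Courier goes to the north bank with the cheese.

13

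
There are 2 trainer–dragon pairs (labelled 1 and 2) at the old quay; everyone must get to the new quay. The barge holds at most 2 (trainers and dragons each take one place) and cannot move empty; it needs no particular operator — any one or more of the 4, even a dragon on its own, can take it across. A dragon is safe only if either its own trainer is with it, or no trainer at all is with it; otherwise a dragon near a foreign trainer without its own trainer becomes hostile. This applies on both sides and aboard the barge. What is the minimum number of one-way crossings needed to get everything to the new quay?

Counting alone: each trip to the new quay takes at most 2 across and each return brings at least 1 back, so after t trips out (and t−1 returns) at most 2t − (t−1) of the 4 are across; that first reaches 4 at t = 3, so at least 5 crossings are needed.
The plan below uses exactly 5 crossings, so it is optimal:
1. dragon 1 and trainer 1 cross → the new quay.
2. trainer 1 crosses ← the old quay.
3. trainer 1 and trainer 2 cross → the new quay.
4. trainer 2 crosses ← the old quay.
5. dragon 2 and trainer 2 cross → the new quay.

5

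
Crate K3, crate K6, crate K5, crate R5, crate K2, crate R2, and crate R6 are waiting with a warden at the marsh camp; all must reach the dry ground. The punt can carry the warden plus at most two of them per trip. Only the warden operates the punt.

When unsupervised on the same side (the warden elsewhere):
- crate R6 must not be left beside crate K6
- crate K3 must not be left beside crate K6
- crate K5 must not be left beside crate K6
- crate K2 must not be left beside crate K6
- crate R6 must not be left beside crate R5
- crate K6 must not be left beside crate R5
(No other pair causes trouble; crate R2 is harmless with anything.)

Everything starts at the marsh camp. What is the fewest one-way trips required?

11

Counting alone: the warden can take at most 2 across per trip to the dry ground, so moving all 7 needs at least 4 loaded trips out, with a return between consecutive ones — at least 7 crossings.
The safety rule pushes this higher. Following every safe sequence of crossings, the most of the 7 that can be at the dry ground as the punt arrives there on crossings 7, 9 is 5, 6 respectively — never all 7.
So no plan with fewer than 11 crossings exists, and this one achieves 11:
1. Warden goes to the dry ground with crate K6 and crate R5.  [the marsh camp: crate K2, crate K3, crate K5, crate R2, crate R6 | the dry ground: crate K6, crate R5]
2. Warden goes back to the marsh camp with crate K6.  [the marsh camp: crate K2, crate K3, crate K5, crate K6, crate R2, crate R6 | the dry ground: crate R5]
3. Warden goes to the dry ground with crate K3 and crate K6.  [the marsh camp: crate K2, crate K5, crate R2, crate R6 | the dry ground: crate K3, crate K6, crate R5]
4. Warden goes back to the marsh camp with crate K6.  [the marsh camp: crate K2, crate K5, crate K6, crate R2, crate R6 | the dry ground: crate K3, crate R5]
5. Warden goes to the dry ground with crate K5 and crate K6.  [the marsh camp: crate K2, crate R2, crate R6 | the dry ground: crate K3, crate K5, crate K6, crate R5]
6. Warden goes back to the marsh camp with crate K6.  [the marsh camp: crate K2, crate K6, crate R2, crate R6 | the dry ground: crate K3, crate K5, crate R5]
7. Warden goes to the dry ground with crate K2 and crate K6.  [the marsh camp: crate R2, crate R6 | the dry ground: crate K2, crate K3, crate K5, crate K6, crate R5]
8. Warden goes back to the marsh camp with crate K6.  [the marsh camp: crate K6, crate R2, crate R6 | the dry ground: crate K2, crate K3, crate K5, crate R5]
9. Warden goes to the dry ground with crate K6 and crate R2.  [the marsh camp: crate R6 | the dry ground: crate K2, crate K3, crate K5, crate K6, crate R2, crate R5]
10. Warden goes back to the marsh camp with crate K6.  [the marsh camp: crate K6, crate R6 | the dry ground: crate K2, crate K3, crate K5, crate R2, crate R5]
11. Warden goes to the dry ground with crate K6 and crate R6.  [the marsh camp: — | the dry ground: crate K2, crate K3, crate K5, crate K6, crate R2, crate R5, crate R6]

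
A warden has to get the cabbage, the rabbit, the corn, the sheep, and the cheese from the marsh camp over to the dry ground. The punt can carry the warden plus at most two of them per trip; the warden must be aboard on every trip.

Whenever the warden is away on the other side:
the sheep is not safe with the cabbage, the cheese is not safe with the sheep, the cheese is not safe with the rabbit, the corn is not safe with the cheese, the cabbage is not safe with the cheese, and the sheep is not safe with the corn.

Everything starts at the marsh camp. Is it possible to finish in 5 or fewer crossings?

Counting alone: the warden can take at most 2 across per trip to the dry ground, so moving all 5 needs at least 3 loaded trips out, with a return between consecutive ones — at least 5 crossings.
The safety rule pushes this higher. Following every safe sequence of crossings, the most of the 5 that can be at the dry ground as the punt arrives there on crossing 5 is 4 — never all 5.
So the move cannot be finished within 5 crossings. (The shortest complete plan takes 7:)
1. Warden goes to the dry ground with the cheese and the sheep.  [the marsh camp: the cabbage, the corn, the rabbit | the dry ground: the cheese, the sheep]
2. Warden goes back to the marsh camp with the sheep.  [the marsh camp: the cabbage, the corn, the rabbit, the sheep | the dry ground: the cheese]
3. Warden goes to the dry ground with the cabbage and the corn.  [the marsh camp: the rabbit, the sheep | the dry ground: the cabbage, the cheese, the corn]
4. Warden goes back to the marsh camp with the cheese.  [the marsh camp: the cheese, the rabbit, the sheep | the dry ground: the cabbage, the corn]
5. Warden goes to the dry ground with the rabbit and the sheep.  [the marsh camp: the cheese | the dry ground: the cabbage, the corn, the rabbit, the sheep]
6. Warden goes back to the marsh camp with the sheep.  [the marsh camp: the cheese, the sheep | the dry ground: the cabbage, the corn, the rabbit]
7. Warden goes to the dry ground with the cheese and the sheep.  [the marsh camp: — | the dry ground: the cabbage, the cheese, the corn, the rabbit, the sheep]

No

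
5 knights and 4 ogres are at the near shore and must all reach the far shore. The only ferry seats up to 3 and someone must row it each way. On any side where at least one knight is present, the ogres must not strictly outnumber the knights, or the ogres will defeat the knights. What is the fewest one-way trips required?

7

Counting alone: each trip to the far shore takes at most 3 across and each return brings at least 1 back, so after t trips out (and t−1 returns) at most 3t − (t−1) of the 9 are across; that first reaches 9 at t = 4, so at least 7 crossings are needed.
The plan below uses exactly 7 crossings, so it is optimal:
1. 3 ogres → the far shore.  (the near shore: 5K 1O; the far shore: 0K 3O)
2. 1 ogre ← the near shore.  (the near shore: 5K 2O; the far shore: 0K 2O)
3. 3 knights → the far shore.  (the near shore: 2K 2O; the far shore: 3K 2O)
4. 1 knight ← the near shore.  (the near shore: 3K 2O; the far shore: 2K 2O)
5. 2 knights and 1 ogre → the far shore.  (the near shore: 1K 1O; the far shore: 4K 3O)
6. 1 knight ← the near shore.  (the near shore: 2K 1O; the far shore: 3K 3O)
7. 2 knights and 1 ogre → the far shore.  (the near shore: 0K 0O; the far shore: 5K 4O)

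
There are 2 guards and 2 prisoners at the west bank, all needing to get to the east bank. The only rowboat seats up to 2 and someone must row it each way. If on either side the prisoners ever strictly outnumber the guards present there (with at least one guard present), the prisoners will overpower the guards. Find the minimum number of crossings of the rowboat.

5

Counting alone: each trip to the east bank takes at most 2 across and each return brings at least 1 back, so after t trips out (and t−1 returns) at most 2t − (t−1) of the 4 are across; that first reaches 4 at t = 3, so at least 5 crossings are needed.
The plan below uses exactly 5 crossings, so it is optimal:
1. 2 prisoners → the east bank.  (the west bank: 2G 0P; the east bank: 0G 2P)
2. 1 prisoner ← the west bank.  (the west bank: 2G 1P; the east bank: 0G 1P)
3. 2 guards → the east bank.  (the west bank: 0G 1P; the east bank: 2G 1P)
4. 1 prisoner ← the west bank.  (the west bank: 0G 2P; the east bank: 2G 0P)
5. 2 prisoners → the east bank.  (the west bank: 0G 0P; the east bank: 2G 2P)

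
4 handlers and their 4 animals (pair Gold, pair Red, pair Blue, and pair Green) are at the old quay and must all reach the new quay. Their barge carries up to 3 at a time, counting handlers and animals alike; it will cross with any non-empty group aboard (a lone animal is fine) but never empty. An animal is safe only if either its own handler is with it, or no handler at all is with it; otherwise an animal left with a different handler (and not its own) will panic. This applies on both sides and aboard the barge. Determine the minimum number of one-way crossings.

9

Counting alone: each trip to the new quay takes at most 3 across and each return brings at least 1 back, so after t trips out (and t−1 returns) at most 3t − (t−1) of the 8 are across; that first reaches 8 at t = 4, so at least 7 crossings are needed.
The safety rule pushes this higher. Following every safe sequence of crossings, the most of the 8 that can be at the new quay as the barge arrives there on crossing 7 is 7 — never all 8.
So no plan with fewer than 9 crossings exists, and this one achieves 9:
1. animal Gold and handler Gold cross → the new quay.
2. handler Gold crosses ← the old quay.
3. animal Red, handler Gold, and handler Red cross → the new quay.
4. animal Gold and handler Gold cross ← the old quay.
5. handler Blue, handler Gold, and handler Green cross → the new quay.
6. animal Red crosses ← the old quay.
7. animal Gold and animal Red cross → the new quay.
8. animal Gold crosses ← the old quay.
9. animal Blue, animal Gold, and animal Green cross → the new quay.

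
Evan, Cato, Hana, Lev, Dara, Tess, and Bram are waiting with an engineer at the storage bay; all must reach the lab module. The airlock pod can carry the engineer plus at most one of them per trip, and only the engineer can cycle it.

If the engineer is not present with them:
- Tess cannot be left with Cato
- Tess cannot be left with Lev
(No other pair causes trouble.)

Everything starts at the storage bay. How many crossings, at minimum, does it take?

Counting alone: the engineer can take at most 1 across per trip to the lab module, so moving all 7 needs at least 7 loaded trips out, with a return between consecutive ones — at least 13 crossings.
The safety rule pushes this higher. Following every safe sequence of crossings, the most of the 7 that can be at the lab module as the airlock pod arrives there on crossing 13 is 6 — never all 7.
So no plan with fewer than 15 crossings exists, and this one achieves 15:
1. Engineer goes to the lab module with Tess.
2. Engineer goes back to the storage bay alone.
3. Engineer goes to the lab module with Evan.
4. Engineer goes back to the storage bay alone.
5. Engineer goes to the lab module with Cato.
6. Engineer goes back to the storage bay with Tess.
7. Engineer goes to the lab module with Lev.
8. Engineer goes back to the storage bay alone.
9. Engineer goes to the lab module with Hana.
10. Engineer goes back to the storage bay alone.
11. Engineer goes to the lab module with Dara.
12. Engineer goes back to the storage bay alone.
13. Engineer goes to the lab module with Bram.
14. Engineer goes back to the storage bay alone.
15. Engineer goes to the lab module with Tess.

15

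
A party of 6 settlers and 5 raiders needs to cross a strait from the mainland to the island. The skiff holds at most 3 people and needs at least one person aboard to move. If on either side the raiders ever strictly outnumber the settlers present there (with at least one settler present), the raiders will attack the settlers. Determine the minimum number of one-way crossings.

9

Counting alone: each trip to the island takes at most 3 across and each return brings at least 1 back, so after t trips out (and t−1 returns) at most 3t − (t−1) of the 11 are across; that first reaches 11 at t = 5, so at least 9 crossings are needed.
The plan below uses exactly 9 crossings, so it is optimal:
1. 3 raiders → the island.  (the mainland: 6S 2R; the island: 0S 3R)
2. 1 raider ← the mainland.  (the mainland: 6S 3R; the island: 0S 2R)
3. 3 settlers → the island.  (the mainland: 3S 3R; the island: 3S 2R)
4. 1 settler ← the mainland.  (the mainland: 4S 3R; the island: 2S 2R)
5. 2 settlers and 1 raider → the island.  (the mainland: 2S 2R; the island: 4S 3R)
6. 1 settler ← the mainland.  (the mainland: 3S 2R; the island: 3S 3R)
7. 2 settlers and 1 raider → the island.  (the mainland: 1S 1R; the island: 5S 4R)
8. 1 settler ← the mainland.  (the mainland: 2S 1R; the island: 4S 4R)
9. 2 settlers and 1 raider → the island.  (the mainland: 0S 0R; the island: 6S 5R)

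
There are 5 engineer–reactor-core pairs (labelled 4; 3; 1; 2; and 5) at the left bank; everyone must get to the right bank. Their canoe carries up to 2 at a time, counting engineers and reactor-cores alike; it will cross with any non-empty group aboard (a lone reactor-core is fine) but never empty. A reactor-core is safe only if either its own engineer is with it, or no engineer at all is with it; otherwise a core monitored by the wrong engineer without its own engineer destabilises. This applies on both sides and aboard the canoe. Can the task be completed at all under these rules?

Following every safe sequence of crossings from the start, the most of the 10 that can be at the right bank as the canoe arrives there on crossings 1, 3, 5, 7 is 2, 3, 4, 5 respectively; the best ever achieved is 5 of 10.
From crossing 9 on, no configuration arises that was not already reachable earlier: only 82 distinct safe configurations (who is on which side, and where the canoe is) can ever be reached, none of them has everyone across, and every continuation just revisits them. So no valid plan exists.

No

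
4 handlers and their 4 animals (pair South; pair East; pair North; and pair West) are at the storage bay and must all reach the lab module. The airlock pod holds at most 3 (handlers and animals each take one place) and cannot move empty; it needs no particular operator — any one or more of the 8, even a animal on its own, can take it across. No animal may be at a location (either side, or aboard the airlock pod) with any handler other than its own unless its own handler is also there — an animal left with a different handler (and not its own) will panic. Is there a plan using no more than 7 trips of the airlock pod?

Counting alone: each trip to the lab module takes at most 3 across and each return brings at least 1 back, so after t trips out (and t−1 returns) at most 3t − (t−1) of the 8 are across; that first reaches 8 at t = 4, so at least 7 crossings are needed.
The safety rule pushes this higher. Following every safe sequence of crossings, the most of the 8 that can be at the lab module as the airlock pod arrives there on crossing 7 is 7 — never all 8.
So the move cannot be finished within 7 crossings. (The shortest complete plan takes 9:)
1. animal South and handler South cross → the lab module.
2. handler South crosses ← the storage bay.
3. animal East, handler East, and handler South cross → the lab module.
4. animal South and handler South cross ← the storage bay.
5. handler North, handler South, and handler West cross → the lab module.
6. animal East crosses ← the storage bay.
7. animal East and animal South cross → the lab module.
8. animal South crosses ← the storage bay.
9. animal North, animal South, and animal West cross → the lab module.

No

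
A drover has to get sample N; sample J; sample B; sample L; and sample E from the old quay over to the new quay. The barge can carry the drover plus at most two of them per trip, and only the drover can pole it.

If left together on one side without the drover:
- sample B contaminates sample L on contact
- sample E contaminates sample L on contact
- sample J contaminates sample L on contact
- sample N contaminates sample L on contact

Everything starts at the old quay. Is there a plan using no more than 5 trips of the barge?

Counting alone: the drover can take at most 2 across per trip to the new quay, so moving all 5 needs at least 3 loaded trips out, with a return between consecutive ones — at least 5 crossings.
The safety rule pushes this higher. Following every safe sequence of crossings, the most of the 5 that can be at the new quay as the barge arrives there on crossing 5 is 4 — never all 5.
So the move cannot be finished within 5 crossings. (The shortest complete plan takes 7:)
1. Drover goes to the new quay with sample L.
2. Drover goes back to the old quay alone.
3. Drover goes to the new quay with sample J and sample N.
4. Drover goes back to the old quay with sample L.
5. Drover goes to the new quay with sample B and sample L.
6. Drover goes back to the old quay with sample L.
7. Drover goes to the new quay with sample E and sample L.

No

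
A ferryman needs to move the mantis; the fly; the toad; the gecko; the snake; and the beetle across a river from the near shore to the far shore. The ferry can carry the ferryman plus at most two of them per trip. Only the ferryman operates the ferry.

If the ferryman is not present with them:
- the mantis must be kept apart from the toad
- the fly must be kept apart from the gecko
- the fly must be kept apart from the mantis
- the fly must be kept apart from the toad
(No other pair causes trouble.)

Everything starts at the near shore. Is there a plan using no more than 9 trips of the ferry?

Yes

Yes — this plan uses 9 crossings (≤ 9):
1. Ferryman goes to the far shore with the fly and the mantis.  [the near shore: the beetle, the gecko, the snake, the toad | the far shore: the fly, the mantis]
2. Ferryman goes back to the near shore with the mantis.  [the near shore: the beetle, the gecko, the mantis, the snake, the toad | the far shore: the fly]
3. Ferryman goes to the far shore with the gecko and the mantis.  [the near shore: the beetle, the snake, the toad | the far shore: the fly, the gecko, the mantis]
4. Ferryman goes back to the near shore with the fly.  [the near shore: the beetle, the fly, the snake, the toad | the far shore: the gecko, the mantis]
5. Ferryman goes to the far shore with the fly and the snake.  [the near shore: the beetle, the toad | the far shore: the fly, the gecko, the mantis, the snake]
6. Ferryman goes back to the near shore with the fly.  [the near shore: the beetle, the fly, the toad | the far shore: the gecko, the mantis, the snake]
7. Ferryman goes to the far shore with the beetle and the fly.  [the near shore: the toad | the far shore: the beetle, the fly, the gecko, the mantis, the snake]
8. Ferryman goes back to the near shore with the fly.  [the near shore: the fly, the toad | the far shore: the beetle, the gecko, the mantis, the snake]
9. Ferryman goes to the far shore with the fly and the toad.  [the near shore: — | the far shore: the beetle, the fly, the gecko, the mantis, the snake, the toad]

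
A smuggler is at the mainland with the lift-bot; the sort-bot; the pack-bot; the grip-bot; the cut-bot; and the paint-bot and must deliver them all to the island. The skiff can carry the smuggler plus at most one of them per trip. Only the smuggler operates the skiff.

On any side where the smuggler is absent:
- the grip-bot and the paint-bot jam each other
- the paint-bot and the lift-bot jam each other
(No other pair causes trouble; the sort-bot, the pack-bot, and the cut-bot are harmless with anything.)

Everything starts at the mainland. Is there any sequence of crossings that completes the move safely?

Yes

1. Smuggler goes to the island with the paint-bot.  [the mainland: the cut-bot, the grip-bot, the lift-bot, the pack-bot, the sort-bot | the island: the paint-bot]
2. Smuggler goes back to the mainland alone.  [the mainland: the cut-bot, the grip-bot, the lift-bot, the pack-bot, the sort-bot | the island: the paint-bot]
3. Smuggler goes to the island with the lift-bot.  [the mainland: the cut-bot, the grip-bot, the pack-bot, the sort-bot | the island: the lift-bot, the paint-bot]
4. Smuggler goes back to the mainland with the paint-bot.  [the mainland: the cut-bot, the grip-bot, the pack-bot, the paint-bot, the sort-bot | the island: the lift-bot]
5. Smuggler goes to the island with the grip-bot.  [the mainland: the cut-bot, the pack-bot, the paint-bot, the sort-bot | the island: the grip-bot, the lift-bot]
6. Smuggler goes back to the mainland alone.  [the mainland: the cut-bot, the pack-bot, the paint-bot, the sort-bot | the island: the grip-bot, the lift-bot]
7. Smuggler goes to the island with the sort-bot.  [the mainland: the cut-bot, the pack-bot, the paint-bot | the island: the grip-bot, the lift-bot, the sort-bot]
8. Smuggler goes back to the mainland alone.  [the mainland: the cut-bot, the pack-bot, the paint-bot | the island: the grip-bot, the lift-bot, the sort-bot]
9. Smuggler goes to the island with the pack-bot.  [the mainland: the cut-bot, the paint-bot | the island: the grip-bot, the lift-bot, the pack-bot, the sort-bot]
10. Smuggler goes back to the mainland alone.  [the mainland: the cut-bot, the paint-bot | the island: the grip-bot, the lift-bot, the pack-bot, the sort-bot]
11. Smuggler goes to the island with the cut-bot.  [the mainland: the paint-bot | the island: the cut-bot, the grip-bot, the lift-bot, the pack-bot, the sort-bot]
12. Smuggler goes back to the mainland alone.  [the mainland: the paint-bot | the island: the cut-bot, the grip-bot, the lift-bot, the pack-bot, the sort-bot]
13. Smuggler goes to the island with the paint-bot.  [the mainland: — | the island: the cut-bot, the grip-bot, the lift-bot, the pack-bot, the paint-bot, the sort-bot]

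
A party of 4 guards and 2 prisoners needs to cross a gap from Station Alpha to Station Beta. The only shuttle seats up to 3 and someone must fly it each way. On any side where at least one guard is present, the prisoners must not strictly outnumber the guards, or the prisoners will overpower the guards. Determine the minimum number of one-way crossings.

5

Counting alone: each trip to Station Beta takes at most 3 across and each return brings at least 1 back, so after t trips out (and t−1 returns) at most 3t − (t−1) of the 6 are across; that first reaches 6 at t = 3, so at least 5 crossings are needed.
The plan below uses exactly 5 crossings, so it is optimal:
1. 2 prisoners → Station Beta.  (Station Alpha: 4G 0P; Station Beta: 0G 2P)
2. 1 prisoner ← Station Alpha.  (Station Alpha: 4G 1P; Station Beta: 0G 1P)
3. 2 guards and 1 prisoner → Station Beta.  (Station Alpha: 2G 0P; Station Beta: 2G 2P)
4. 1 prisoner ← Station Alpha.  (Station Alpha: 2G 1P; Station Beta: 2G 1P)
5. 2 guards and 1 prisoner → Station Beta.  (Station Alpha: 0G 0P; Station Beta: 4G 2P)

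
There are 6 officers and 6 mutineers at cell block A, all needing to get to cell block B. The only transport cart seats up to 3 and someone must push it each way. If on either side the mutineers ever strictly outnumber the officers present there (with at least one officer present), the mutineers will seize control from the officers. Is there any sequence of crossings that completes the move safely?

No

Following every safe sequence of crossings from the start, the most of the 12 that can be at cell block B as the transport cart arrives there on crossings 1, 3, 5 is 3, 5, 6 respectively; the best ever achieved is 6 of 12.
From crossing 7 on, no configuration arises that was not already reachable earlier: only 17 distinct safe configurations (who is on which side, and where the transport cart is) can ever be reached, none of them has everyone across, and every continuation just revisits them. They are: 0 officers + 0 mutineers across (transport cart back at the start); 0 officers + 1 mutineer across (transport cart there); 0 officers + 1 mutineer across (transport cart back at the start); 0 officers + 2 mutineers across (transport cart there); 0 officers + 2 mutineers across (transport cart back at the start); 0 officers + 3 mutineers across (transport cart there); 0 officers + 3 mutineers across (transport cart back at the start); 0 officers + 4 mutineers across (transport cart there); 0 officers + 4 mutineers across (transport cart back at the start); 0 officers + 5 mutineers across (transport cart there); 0 officers + 5 mutineers across (transport cart back at the start); 0 officers + 6 mutineers across (transport cart there); 1 officer + 1 mutineer across (transport cart there); 1 officer + 1 mutineer across (transport cart back at the start); 2 officers + 2 mutineers across (transport cart there); 2 officers + 2 mutineers across (transport cart back at the start); 3 officers + 3 mutineers across (transport cart there). So no valid plan exists.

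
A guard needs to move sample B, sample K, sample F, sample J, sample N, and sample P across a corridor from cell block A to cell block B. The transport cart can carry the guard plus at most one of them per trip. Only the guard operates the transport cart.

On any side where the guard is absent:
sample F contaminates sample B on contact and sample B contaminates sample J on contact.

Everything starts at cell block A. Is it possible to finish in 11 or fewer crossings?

Counting alone: the guard can take at most 1 across per trip to cell block B, so moving all 6 needs at least 6 loaded trips out, with a return between consecutive ones — at least 11 crossings.
The safety rule pushes this higher. Following every safe sequence of crossings, the most of the 6 that can be at cell block B as the transport cart arrives there on crossing 11 is 5 — never all 6.
So the move cannot be finished within 11 crossings. (The shortest complete plan takes 13:)
1. Guard goes to cell block B with sample B.  [cell block A: sample F, sample J, sample K, sample N, sample P | cell block B: sample B]
2. Guard goes back to cell block A alone.  [cell block A: sample F, sample J, sample K, sample N, sample P | cell block B: sample B]
3. Guard goes to cell block B with sample K.  [cell block A: sample F, sample J, sample N, sample P | cell block B: sample B, sample K]
4. Guard goes back to cell block A alone.  [cell block A: sample F, sample J, sample N, sample P | cell block B: sample B, sample K]
5. Guard goes to cell block B with sample F.  [cell block A: sample J, sample N, sample P | cell block B: sample B, sample F, sample K]
6. Guard goes back to cell block A with sample B.  [cell block A: sample B, sample J, sample N, sample P | cell block B: sample F, sample K]
7. Guard goes to cell block B with sample J.  [cell block A: sample B, sample N, sample P | cell block B: sample F, sample J, sample K]
8. Guard goes back to cell block A alone.  [cell block A: sample B, sample N, sample P | cell block B: sample F, sample J, sample K]
9. Guard goes to cell block B with sample N.  [cell block A: sample B, sample P | cell block B: sample F, sample J, sample K, sample N]
10. Guard goes back to cell block A alone.  [cell block A: sample B, sample P | cell block B: sample F, sample J, sample K, sample N]
11. Guard goes to cell block B with sample P.  [cell block A: sample B | cell block B: sample F, sample J, sample K, sample N, sample P]
12. Guard goes back to cell block A alone.  [cell block A: sample B | cell block B: sample F, sample J, sample K, sample N, sample P]
13. Guard goes to cell block B with sample B.  [cell block A: — | cell block B: sample B, sample F, sample J, sample K, sample N, sample P]

No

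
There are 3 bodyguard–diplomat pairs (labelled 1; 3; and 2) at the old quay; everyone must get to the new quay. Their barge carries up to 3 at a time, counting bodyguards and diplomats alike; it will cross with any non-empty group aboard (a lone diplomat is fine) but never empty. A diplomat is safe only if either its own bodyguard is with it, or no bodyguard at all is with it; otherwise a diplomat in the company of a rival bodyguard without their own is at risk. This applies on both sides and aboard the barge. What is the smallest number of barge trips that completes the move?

Counting alone: each trip to the new quay takes at most 3 across and each return brings at least 1 back, so after t trips out (and t−1 returns) at most 3t − (t−1) of the 6 are across; that first reaches 6 at t = 3, so at least 5 crossings are needed.
The plan below uses exactly 5 crossings, so it is optimal:
1. bodyguard 1 and diplomat 1 cross → the new quay.
2. bodyguard 1 crosses ← the old quay.
3. bodyguard 1, bodyguard 2, and bodyguard 3 cross → the new quay.
4. diplomat 1 crosses ← the old quay.
5. diplomat 1, diplomat 2, and diplomat 3 cross → the new quay.

5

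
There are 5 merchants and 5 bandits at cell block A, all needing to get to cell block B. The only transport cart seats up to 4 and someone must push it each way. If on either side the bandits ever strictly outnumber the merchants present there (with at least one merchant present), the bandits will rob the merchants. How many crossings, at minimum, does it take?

Counting alone: each trip to cell block B takes at most 4 across and each return brings at least 1 back, so after t trips out (and t−1 returns) at most 4t − (t−1) of the 10 are across; that first reaches 10 at t = 3, so at least 5 crossings are needed.
The safety rule pushes this higher. Following every safe sequence of crossings, the most of the 10 that can be at cell block B as the transport cart arrives there on crossing 5 is 9 — never all 10.
So no plan with fewer than 7 crossings exists, and this one achieves 7:
1. 2 bandits → cell block B.  (cell block A: 5M 3B; cell block B: 0M 2B)
2. 1 bandit ← cell block A.  (cell block A: 5M 4B; cell block B: 0M 1B)
3. 4 bandits → cell block B.  (cell block A: 5M 0B; cell block B: 0M 5B)
4. 1 bandit ← cell block A.  (cell block A: 5M 1B; cell block B: 0M 4B)
5. 4 merchants → cell block B.  (cell block A: 1M 1B; cell block B: 4M 4B)
6. 1 merchant and 1 bandit ← cell block A.  (cell block A: 2M 2B; cell block B: 3M 3B)
7. 2 merchants and 2 bandits → cell block B.  (cell block A: 0M 0B; cell block B: 5M 5B)

7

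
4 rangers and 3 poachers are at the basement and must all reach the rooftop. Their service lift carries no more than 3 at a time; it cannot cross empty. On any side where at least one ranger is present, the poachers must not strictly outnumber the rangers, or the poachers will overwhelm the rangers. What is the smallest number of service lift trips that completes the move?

5

Counting alone: each trip to the rooftop takes at most 3 across and each return brings at least 1 back, so after t trips out (and t−1 returns) at most 3t − (t−1) of the 7 are across; that first reaches 7 at t = 3, so at least 5 crossings are needed.
The plan below uses exactly 5 crossings, so it is optimal:
1. 3 poachers → the rooftop.  (the basement: 4R 0P; the rooftop: 0R 3P)
2. 1 poacher ← the basement.  (the basement: 4R 1P; the rooftop: 0R 2P)
3. 3 rangers → the rooftop.  (the basement: 1R 1P; the rooftop: 3R 2P)
4. 1 ranger ← the basement.  (the basement: 2R 1P; the rooftop: 2R 2P)
5. 2 rangers and 1 poacher → the rooftop.  (the basement: 0R 0P; the rooftop: 4R 3P)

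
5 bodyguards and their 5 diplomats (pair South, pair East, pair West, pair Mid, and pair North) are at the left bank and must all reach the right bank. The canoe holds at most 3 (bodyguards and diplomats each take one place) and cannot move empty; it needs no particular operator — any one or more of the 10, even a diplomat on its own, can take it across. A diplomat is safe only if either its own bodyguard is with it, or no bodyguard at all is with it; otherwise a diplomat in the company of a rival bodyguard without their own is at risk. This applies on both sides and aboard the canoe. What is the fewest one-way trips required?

Counting alone: each trip to the right bank takes at most 3 across and each return brings at least 1 back, so after t trips out (and t−1 returns) at most 3t − (t−1) of the 10 are across; that first reaches 10 at t = 5, so at least 9 crossings are needed.
The safety rule pushes this higher. Following every safe sequence of crossings, the most of the 10 that can be at the right bank as the canoe arrives there on crossing 9 is 9 — never all 10.
So no plan with fewer than 11 crossings exists, and this one achieves 11:
1. bodyguard South and diplomat South cross → the right bank.
2. bodyguard South crosses ← the left bank.
3. diplomat East, diplomat Mid, and diplomat West cross → the right bank.
4. diplomat South crosses ← the left bank.
5. bodyguard East, bodyguard Mid, and bodyguard West cross → the right bank.
6. bodyguard East and diplomat East cross ← the left bank.
7. bodyguard East, bodyguard North, and bodyguard South cross → the right bank.
8. diplomat West crosses ← the left bank.
9. diplomat East and diplomat South cross → the right bank.
10. diplomat South crosses ← the left bank.
11. diplomat North, diplomat South, and diplomat West cross → the right bank.

11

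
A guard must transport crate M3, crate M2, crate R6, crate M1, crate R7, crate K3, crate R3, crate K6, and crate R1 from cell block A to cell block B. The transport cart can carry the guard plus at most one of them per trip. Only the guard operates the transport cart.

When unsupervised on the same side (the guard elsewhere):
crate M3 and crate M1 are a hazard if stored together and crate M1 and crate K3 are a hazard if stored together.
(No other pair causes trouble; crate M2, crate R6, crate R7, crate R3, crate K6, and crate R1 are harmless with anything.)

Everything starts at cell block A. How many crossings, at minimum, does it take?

Counting alone: the guard can take at most 1 across per trip to cell block B, so moving all 9 needs at least 9 loaded trips out, with a return between consecutive ones — at least 17 crossings.
The safety rule pushes this higher. Following every safe sequence of crossings, the most of the 9 that can be at cell block B as the transport cart arrives there on crossing 17 is 8 — never all 9.
So no plan with fewer than 19 crossings exists, and this one achieves 19:
1. Guard goes to cell block B with crate M1.  [cell block A: crate K3, crate K6, crate M2, crate M3, crate R1, crate R3, crate R6, crate R7 | cell block B: crate M1]
2. Guard goes back to cell block A alone.  [cell block A: crate K3, crate K6, crate M2, crate M3, crate R1, crate R3, crate R6, crate R7 | cell block B: crate M1]
3. Guard goes to cell block B with crate M3.  [cell block A: crate K3, crate K6, crate M2, crate R1, crate R3, crate R6, crate R7 | cell block B: crate M1, crate M3]
4. Guard goes back to cell block A with crate M1.  [cell block A: crate K3, crate K6, crate M1, crate M2, crate R1, crate R3, crate R6, crate R7 | cell block B: crate M3]
5. Guard goes to cell block B with crate K3.  [cell block A: crate K6, crate M1, crate M2, crate R1, crate R3, crate R6, crate R7 | cell block B: crate K3, crate M3]
6. Guard goes back to cell block A alone.  [cell block A: crate K6, crate M1, crate M2, crate R1, crate R3, crate R6, crate R7 | cell block B: crate K3, crate M3]
7. Guard goes to cell block B with crate M2.  [cell block A: crate K6, crate M1, crate R1, crate R3, crate R6, crate R7 | cell block B: crate K3, crate M2, crate M3]
8. Guard goes back to cell block A alone.  [cell block A: crate K6, crate M1, crate R1, crate R3, crate R6, crate R7 | cell block B: crate K3, crate M2, crate M3]
9. Guard goes to cell block B with crate R6.  [cell block A: crate K6, crate M1, crate R1, crate R3, crate R7 | cell block B: crate K3, crate M2, crate M3, crate R6]
10. Guard goes back to cell block A alone.  [cell block A: crate K6, crate M1, crate R1, crate R3, crate R7 | cell block B: crate K3, crate M2, crate M3, crate R6]
11. Guard goes to cell block B with crate R7.  [cell block A: crate K6, crate M1, crate R1, crate R3 | cell block B: crate K3, crate M2, crate M3, crate R6, crate R7]
12. Guard goes back to cell block A alone.  [cell block A: crate K6, crate M1, crate R1, crate R3 | cell block B: crate K3, crate M2, crate M3, crate R6, crate R7]
13. Guard goes to cell block B with crate R3.  [cell block A: crate K6, crate M1, crate R1 | cell block B: crate K3, crate M2, crate M3, crate R3, crate R6, crate R7]
14. Guard goes back to cell block A alone.  [cell block A: crate K6, crate M1, crate R1 | cell block B: crate K3, crate M2, crate M3, crate R3, crate R6, crate R7]
15. Guard goes to cell block B with crate K6.  [cell block A: crate M1, crate R1 | cell block B: crate K3, crate K6, crate M2, crate M3, crate R3, crate R6, crate R7]
16. Guard goes back to cell block A alone.  [cell block A: crate M1, crate R1 | cell block B: crate K3, crate K6, crate M2, crate M3, crate R3, crate R6, crate R7]
17. Guard goes to cell block B with crate R1.  [cell block A: crate M1 | cell block B: crate K3, crate K6, crate M2, crate M3, crate R1, crate R3, crate R6, crate R7]
18. Guard goes back to cell block A alone.  [cell block A: crate M1 | cell block B: crate K3, crate K6, crate M2, crate M3, crate R1, crate R3, crate R6, crate R7]
19. Guard goes to cell block B with crate M1.  [cell block A: — | cell block B: crate K3, crate K6, crate M1, crate M2, crate M3, crate R1, crate R3, crate R6, crate R7]

19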